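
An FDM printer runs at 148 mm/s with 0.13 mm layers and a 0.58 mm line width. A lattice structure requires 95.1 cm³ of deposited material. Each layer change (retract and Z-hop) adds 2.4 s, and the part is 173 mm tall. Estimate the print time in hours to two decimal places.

Line area: 0.13 × 0.58 → 0.0754 mm².
Path length: 95100 mm³ / 0.0754 mm² → 1261273.2 mm.
Time extruding: 1261273.2 / 148 → 8522.1 s.
Number of layers: 173 / 0.13 → 1331 (rounded up).
Layer-change overhead = 1331 × 2.4 = 3194.4 s.
Altogether 8522.1 + 3194.4 = 11716.5 s, i.e. 3.25 hours.

3.25 hours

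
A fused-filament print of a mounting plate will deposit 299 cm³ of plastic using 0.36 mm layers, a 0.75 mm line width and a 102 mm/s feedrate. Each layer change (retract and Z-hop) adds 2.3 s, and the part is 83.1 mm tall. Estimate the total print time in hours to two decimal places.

Line area = 0.36 × 0.75, so 0.27 mm².
Path length: 299000 mm³ / 0.27 mm² → 1107407.4 mm.
Extrusion time: 1107407.4 / 102 → 10856.9 s.
Layer count = ceil(83.1 / 0.36) = 231.
Z-hop total = 231 × 2.3 = 531.3 s.
Altogether 10856.9 + 531.3 = 11388.2 s, i.e. 3.16 hours.

3.16 hours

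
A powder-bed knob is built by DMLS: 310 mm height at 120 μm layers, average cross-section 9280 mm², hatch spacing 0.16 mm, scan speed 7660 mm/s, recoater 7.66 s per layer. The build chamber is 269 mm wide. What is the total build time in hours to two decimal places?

Layers = ⌈310/0.12⌉ = 2584.
Hatch length per layer = 9280 / 0.16 = 58000 mm.
Scan time per layer = 58000 / 7660 = 7.5718 s.
Per-layer time = 7.5718 + 7.66 = 15.2318 s.
Build time = 2584 × 15.2318 = 39358.9712 s = 10.93 hours.

10.93 hours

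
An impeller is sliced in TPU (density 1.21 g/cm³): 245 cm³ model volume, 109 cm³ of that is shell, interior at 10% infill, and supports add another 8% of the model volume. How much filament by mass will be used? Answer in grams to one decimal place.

Infill region = 245 − 109, so 136 cm³.
Infill volume = 0.10 × 136, so 13.6 cm³.
Support = 0.08 × 245, so 19.6 cm³.
Deposited volume = 109 + 13.6 + 19.6 = 142.2 cm³.
Mass = 142.2 × 1.21, so 172.062 g.

172.1 g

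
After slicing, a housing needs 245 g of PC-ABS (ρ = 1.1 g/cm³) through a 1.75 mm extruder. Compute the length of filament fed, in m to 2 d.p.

Extruded volume: 245/1.1 = 222.7273 cm³ (222727.3 mm³).
Cross-section of 1.75 mm filament: π·(1.75/2)² = 2.4053 mm².
L = V/A = 222727.3/2.4053 = 92598.55 mm → 92.60 m.

92.60 m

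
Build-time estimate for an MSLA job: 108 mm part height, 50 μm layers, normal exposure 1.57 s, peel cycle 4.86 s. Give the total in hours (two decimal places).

3.86 hours

Number of layers: 108 / 0.05 → 2160 (rounded up).
Each layer takes = 1.57 + 4.86 = 6.43 s.
Total = 2160 × 6.43 = 13888.8 s = 3.86 hours.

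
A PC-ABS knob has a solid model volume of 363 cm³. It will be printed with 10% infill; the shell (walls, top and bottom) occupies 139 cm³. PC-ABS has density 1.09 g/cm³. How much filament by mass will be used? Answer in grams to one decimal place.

Interior volume = 363 − 139 = 224 cm³.
Infill volume: 0.10 × 224 → 22.4 cm³.
Deposited volume: 139 + 22.4 → 161.4 cm³.
Mass = 161.4 × 1.09 = 175.926 g.

175.9 g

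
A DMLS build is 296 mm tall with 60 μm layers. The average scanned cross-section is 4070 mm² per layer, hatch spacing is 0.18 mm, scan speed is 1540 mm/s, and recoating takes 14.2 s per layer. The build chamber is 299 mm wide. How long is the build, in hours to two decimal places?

39.59 hours

Layer count = ceil(296 / 0.06) = 4934.
Scan path per layer = 4070 / 0.18 = 22611.1 mm.
Laser time per layer = 22611.1 / 1540, so 14.6825 s.
Layer cycle: 14.6825 + 14.2 → 28.8825 s.
4934 layers × 28.8825 s/layer = 142506.255 s, i.e. 39.59 hours.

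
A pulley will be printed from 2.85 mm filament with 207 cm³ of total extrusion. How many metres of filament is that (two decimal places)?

A = π r² = π × 1.425² = 6.3794 mm².
L = 207000 mm³ / 6.3794 mm² = 32448.19 mm, i.e. 32.45 m.

32.45 m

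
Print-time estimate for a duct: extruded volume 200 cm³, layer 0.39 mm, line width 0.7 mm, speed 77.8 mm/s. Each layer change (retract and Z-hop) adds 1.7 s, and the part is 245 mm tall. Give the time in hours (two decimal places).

2.91 hours

Line area = 0.39 × 0.7 = 0.273 mm².
Toolpath length = 200 cm³ / 0.273 mm² = 200000 / 0.273 = 732600.7 mm.
Print-move time = 732600.7 / 77.8, so 9416.5 s.
Layers = ⌈245/0.39⌉ = 629.
Non-print overhead = 629 × 1.7, so 1069.3 s.
Altogether 9416.5 + 1069.3 = 10485.8 s, i.e. 2.91 hours.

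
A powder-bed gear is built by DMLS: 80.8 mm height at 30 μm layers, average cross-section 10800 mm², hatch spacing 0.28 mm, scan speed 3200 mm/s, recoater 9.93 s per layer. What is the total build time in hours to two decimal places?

Number of layers: 80.8 / 0.03 → 2694 (rounded up).
Scan path per layer: 10800 / 0.28 → 38571.4 mm.
Scan time per layer = 38571.4 / 3200, so 12.0536 s.
Time per layer = 12.0536 + 9.93, so 21.9836 s.
2694 layers × 21.9836 s/layer = 59223.8184 s, i.e. 16.45 hours.

16.45 hours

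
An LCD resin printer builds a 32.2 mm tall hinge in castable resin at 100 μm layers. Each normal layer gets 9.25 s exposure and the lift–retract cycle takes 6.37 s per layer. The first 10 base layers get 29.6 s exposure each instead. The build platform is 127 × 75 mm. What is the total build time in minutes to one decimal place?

87.2 minutes

Layers = ⌈32.2/0.1⌉ = 322.
Burn-in layers = 10 × (29.6 + 6.37) = 359.7 s.
Normal layers = 312 × (9.25 + 6.37), so 4873.44 s.
Total = 359.7 + 4873.44 = 5233.14 s = 87.2 minutes.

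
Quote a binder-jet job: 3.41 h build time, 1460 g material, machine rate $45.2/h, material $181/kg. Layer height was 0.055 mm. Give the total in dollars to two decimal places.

Machine-time cost: 45.2 × 3.41 → $154.132.
Material charge: 181 × 1460/1000 → $264.26.
Total = 154.132 + 264.26 = 418.392 ≈ $418.39.

$418.39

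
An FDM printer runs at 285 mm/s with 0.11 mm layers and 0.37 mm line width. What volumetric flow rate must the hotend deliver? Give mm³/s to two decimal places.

A: 0.11 × 0.37 → 0.0407 mm².
Volumetric flow = 285 × 0.0407 = 11.60 mm³/s.

11.60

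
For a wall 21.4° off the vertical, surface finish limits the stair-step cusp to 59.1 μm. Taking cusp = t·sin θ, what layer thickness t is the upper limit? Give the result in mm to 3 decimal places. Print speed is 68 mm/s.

0.162 mm

t = h_c / sin θ = 0.0591 / 0.3649 = 0.162 mm.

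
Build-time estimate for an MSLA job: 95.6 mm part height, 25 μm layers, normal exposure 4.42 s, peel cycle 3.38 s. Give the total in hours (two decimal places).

Layer count = ceil(95.6 / 0.025) = 3824.
Cycle time = 4.42 + 3.38 = 7.8 s.
Total = 3824 × 7.8 = 29827.2 s = 8.29 hours.

8.29 hours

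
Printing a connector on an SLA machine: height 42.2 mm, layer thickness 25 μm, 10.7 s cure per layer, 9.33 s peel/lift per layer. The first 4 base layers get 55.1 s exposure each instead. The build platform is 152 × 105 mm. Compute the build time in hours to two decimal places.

Layer count = ceil(42.2 / 0.025) = 1688.
Burn-in layers = 4 × (55.1 + 9.33), so 257.72 s.
Normal layers = 1684 × (10.7 + 9.33), so 33730.52 s.
Sum: 257.72 + 33730.52 = 33988.24 s → 9.44 hours.

9.44 hours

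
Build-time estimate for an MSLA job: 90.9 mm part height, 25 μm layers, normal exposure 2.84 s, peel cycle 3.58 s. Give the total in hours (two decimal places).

6.48 hours

Layers = ⌈90.9/0.025⌉ = 3636.
Per-layer time = 2.84 + 3.58, so 6.42 s.
Total = 3636 × 6.42 = 23343.12 s = 6.48 hours.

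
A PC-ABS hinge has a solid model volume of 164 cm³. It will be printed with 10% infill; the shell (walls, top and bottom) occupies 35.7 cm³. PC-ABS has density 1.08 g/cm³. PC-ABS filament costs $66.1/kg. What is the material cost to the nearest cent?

Interior volume = 164 − 35.7, so 128.3 cm³.
Infill volume = 0.10 × 128.3 = 12.83 cm³.
Total printed volume: 35.7 + 12.83 → 48.53 cm³.
Mass = 48.53 × 1.08, so 52.4124 g.
Cost = 52.4124 g / 1000 × $66.1/kg = $3.46.

$3.46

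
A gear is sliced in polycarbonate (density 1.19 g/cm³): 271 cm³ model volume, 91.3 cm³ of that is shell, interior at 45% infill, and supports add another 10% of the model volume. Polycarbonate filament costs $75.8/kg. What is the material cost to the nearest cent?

$17.97

Interior volume = 271 − 91.3 = 179.7 cm³.
Infill volume = 0.45 × 179.7, so 80.865 cm³.
Support: 0.10 × 271 → 27.1 cm³.
Total printed volume = 91.3 + 80.865 + 27.1 = 199.265 cm³.
Mass: 199.265 × 1.19 → 237.12535 g.
At $75.8/kg: 237.12535/1000 × 75.8 = $17.97.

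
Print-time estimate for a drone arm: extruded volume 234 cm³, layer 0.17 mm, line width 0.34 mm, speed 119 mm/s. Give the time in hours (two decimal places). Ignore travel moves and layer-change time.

Line area = 0.17 × 0.34 = 0.0578 mm².
Toolpath length = 234 cm³ / 0.0578 mm² = 234000 / 0.0578 = 4048442.9 mm.
Time extruding: 4048442.9 / 119 → 34020.5 s.
Converting: 34020.5 s = 9.45 hours.

9.45 hours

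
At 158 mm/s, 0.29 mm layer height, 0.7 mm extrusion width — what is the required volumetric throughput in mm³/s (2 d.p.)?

Extrusion cross-section = 0.29 × 0.7 = 0.203 mm².
Volumetric flow = 158 × 0.203 = 32.07 mm³/s.

32.07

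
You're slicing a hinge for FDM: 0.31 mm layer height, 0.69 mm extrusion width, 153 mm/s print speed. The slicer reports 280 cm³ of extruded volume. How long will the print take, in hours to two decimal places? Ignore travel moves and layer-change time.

Line area = 0.31 × 0.69 = 0.2139 mm².
Path length: 280000 mm³ / 0.2139 mm² → 1309022.9 mm.
Extrusion time = 1309022.9 / 153, so 8555.7 s.
In the requested units: 8555.7 s = 2.38 hours.

2.38 hours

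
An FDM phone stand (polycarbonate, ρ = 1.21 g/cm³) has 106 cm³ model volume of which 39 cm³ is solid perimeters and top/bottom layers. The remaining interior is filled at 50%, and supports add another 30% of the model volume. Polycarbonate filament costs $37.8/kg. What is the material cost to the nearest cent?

Infill region = 106 − 39 = 67 cm³.
Infill volume: 0.50 × 67 → 33.5 cm³.
Support = 0.30 × 106, so 31.8 cm³.
Total extruded: 39 + 33.5 + 31.8 → 104.3 cm³.
Mass: 104.3 × 1.21 → 126.203 g.
At $37.8/kg: 126.203/1000 × 37.8 = $4.77.

$4.77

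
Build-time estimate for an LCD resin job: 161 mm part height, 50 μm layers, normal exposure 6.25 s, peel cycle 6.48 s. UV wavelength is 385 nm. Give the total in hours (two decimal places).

Layers = ⌈161/0.05⌉ = 3220.
Per-layer time = 6.25 + 6.48, so 12.73 s.
Total = 3220 × 12.73 = 40990.6 s = 11.39 hours.

11.39 hours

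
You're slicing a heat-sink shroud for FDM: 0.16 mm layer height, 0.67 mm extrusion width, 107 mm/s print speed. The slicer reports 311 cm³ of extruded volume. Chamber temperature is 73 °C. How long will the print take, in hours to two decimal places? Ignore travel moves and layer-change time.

7.53 hours

Bead cross-section = 0.16 × 0.67, so 0.1072 mm².
Total extruded path = 311000/0.1072 = 2901119.4 mm.
Time extruding = 2901119.4 / 107 = 27113.3 s.
In the requested units: 27113.3 s = 7.53 hours.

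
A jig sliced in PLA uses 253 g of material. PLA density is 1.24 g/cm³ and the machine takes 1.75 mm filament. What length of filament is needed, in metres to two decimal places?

84.83 m

Extruded volume: 253/1.24 = 204.0323 cm³ (204032.3 mm³).
Cross-section of 1.75 mm filament: π·(1.75/2)² = 2.4053 mm².
L = V/A = 204032.3/2.4053 = 84826.13 mm → 84.83 m.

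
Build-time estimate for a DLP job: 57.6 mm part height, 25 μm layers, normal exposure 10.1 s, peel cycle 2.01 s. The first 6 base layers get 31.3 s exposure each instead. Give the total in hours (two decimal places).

Layer count = ceil(57.6 / 0.025) = 2304.
Base layers = 6 × (31.3 + 2.01) = 199.86 s.
Remaining layers: 2298 × (10.1 + 2.01) → 27828.78 s.
Sum: 199.86 + 27828.78 = 28028.64 s → 7.79 hours.

7.79 hours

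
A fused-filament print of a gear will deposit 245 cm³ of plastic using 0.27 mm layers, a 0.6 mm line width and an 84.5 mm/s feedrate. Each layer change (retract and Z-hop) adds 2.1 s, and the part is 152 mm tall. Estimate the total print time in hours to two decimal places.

Extrusion cross-section: 0.27 × 0.6 → 0.162 mm².
Path length: 245000 mm³ / 0.162 mm² → 1512345.7 mm.
Time extruding: 1512345.7 / 84.5 → 17897.6 s.
Number of layers: 152 / 0.27 → 563 (rounded up).
Non-print overhead = 563 × 2.1, so 1182.3 s.
Total = 17897.6 + 1182.3 = 19079.9 s = 5.30 hours.

5.30 hours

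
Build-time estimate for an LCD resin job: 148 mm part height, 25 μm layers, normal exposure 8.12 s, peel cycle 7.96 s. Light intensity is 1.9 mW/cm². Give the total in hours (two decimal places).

26.44 hours

Layers = ⌈148/0.025⌉ = 5920.
Per-layer time: 8.12 + 7.96 → 16.08 s.
Build time: 5920 × 16.08 s = 95193.6 s, i.e. 26.44 hours.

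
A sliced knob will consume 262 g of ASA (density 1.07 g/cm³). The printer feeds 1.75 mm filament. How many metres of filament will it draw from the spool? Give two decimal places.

101.80 m

Volume = 262 g / 1.07 g·cm⁻³ = 244.8598 cm³ = 244859.8 mm³.
Filament cross-section = π × (1.75/2)² = 2.4053 mm².
L = V/A = 244859.8/2.4053 = 101800.11 mm → 101.80 m.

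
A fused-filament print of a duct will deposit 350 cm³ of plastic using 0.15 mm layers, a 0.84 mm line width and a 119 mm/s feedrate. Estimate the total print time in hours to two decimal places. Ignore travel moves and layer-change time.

6.48 hours

Line area: 0.15 × 0.84 → 0.126 mm².
Total extruded path = 350000/0.126 = 2777777.8 mm.
Print-move time = 2777777.8 / 119, so 23342.7 s.
23342.7 s = 6.48 hours.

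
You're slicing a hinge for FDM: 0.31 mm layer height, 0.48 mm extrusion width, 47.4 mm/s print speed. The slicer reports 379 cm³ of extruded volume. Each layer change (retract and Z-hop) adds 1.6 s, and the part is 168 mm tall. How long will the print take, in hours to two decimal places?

Bead cross-section = 0.31 × 0.48 = 0.1488 mm².
Toolpath length = 379 cm³ / 0.1488 mm² = 379000 / 0.1488 = 2547043 mm.
Print-move time = 2547043 / 47.4 = 53735.1 s.
Layers = ⌈168/0.31⌉ = 542.
Layer-change overhead: 542 × 1.6 → 867.2 s.
Altogether 53735.1 + 867.2 = 54602.3 s, i.e. 15.17 hours.

15.17 hours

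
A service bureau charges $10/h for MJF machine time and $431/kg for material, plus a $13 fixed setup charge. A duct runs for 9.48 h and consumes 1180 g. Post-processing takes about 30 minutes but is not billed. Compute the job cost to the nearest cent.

Machine-time cost: 10 × 9.48 → $94.80.
Feedstock cost = 431 × 1180/1000, so $508.58.
Total = 94.80 + 508.58 + 13 = $616.38.

$616.38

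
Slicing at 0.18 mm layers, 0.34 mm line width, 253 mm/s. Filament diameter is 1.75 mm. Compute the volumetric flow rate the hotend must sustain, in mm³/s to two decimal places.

Extrusion cross-section = 0.18 × 0.34, so 0.0612 mm².
Q = v·A = 253 × 0.0612 = 15.48 mm³/s.

15.48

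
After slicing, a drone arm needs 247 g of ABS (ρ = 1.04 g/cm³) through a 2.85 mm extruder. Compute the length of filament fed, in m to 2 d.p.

37.23 m

Volume = 247 g / 1.04 g·cm⁻³ = 237.5 cm³ = 237500 mm³.
Cross-section of 2.85 mm filament: π·(2.85/2)² = 6.3794 mm².
L = V/A = 237500/6.3794 = 37229.21 mm → 37.23 m.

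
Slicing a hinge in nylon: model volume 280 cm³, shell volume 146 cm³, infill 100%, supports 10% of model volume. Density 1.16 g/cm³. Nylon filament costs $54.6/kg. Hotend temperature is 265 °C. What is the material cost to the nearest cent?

$19.51

Volume inside the shell = 280 − 146, so 134 cm³.
Infill volume: 1.00 × 134 → 134 cm³.
Support = 0.10 × 280, so 28 cm³.
Total extruded: 146 + 134 + 28 → 308 cm³.
Mass = 308 × 1.16, so 357.28 g.
Cost = 357.28 g / 1000 × $54.6/kg = $19.51.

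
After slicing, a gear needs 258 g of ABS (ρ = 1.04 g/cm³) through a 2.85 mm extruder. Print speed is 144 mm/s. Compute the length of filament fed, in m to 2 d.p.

Extruded volume: 258/1.04 = 248.0769 cm³ (248076.9 mm³).
Filament cross-section = π × (2.85/2)² = 6.3794 mm².
Length = 248076.9 / 6.3794 = 38887.18 mm = 38.89 m.

38.89 m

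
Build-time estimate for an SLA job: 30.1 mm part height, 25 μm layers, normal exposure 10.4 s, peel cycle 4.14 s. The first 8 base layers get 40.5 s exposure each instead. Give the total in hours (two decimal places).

Layer count = ceil(30.1 / 0.025) = 1204.
Base layers = 8 × (40.5 + 4.14), so 357.12 s.
Remaining layers = 1196 × (10.4 + 4.14), so 17389.84 s.
Sum: 357.12 + 17389.84 = 17746.96 s → 4.93 hours.

4.93 hours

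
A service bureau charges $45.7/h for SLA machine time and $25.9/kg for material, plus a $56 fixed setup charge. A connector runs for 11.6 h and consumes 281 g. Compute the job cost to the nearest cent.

Time charge: 45.7 × 11.6 → $530.12.
Material charge: 25.9 × 281/1000 → $7.2779.
Adding setup: 530.12 + 7.2779 + 56 → 593.3979 ≈ $593.40.

$593.40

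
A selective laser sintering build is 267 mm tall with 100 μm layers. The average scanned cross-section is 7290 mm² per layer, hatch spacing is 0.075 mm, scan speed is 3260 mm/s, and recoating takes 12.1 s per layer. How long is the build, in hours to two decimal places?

31.09 hours

Number of layers: 267 / 0.1 → 2670 (rounded up).
Hatch length per layer = 7290 / 0.075, so 97200 mm.
Laser time per layer = 97200 / 3260, so 29.816 s.
Per-layer time: 29.816 + 12.1 → 41.916 s.
Total: 2670 × 41.916 s = 111915.72 s → 31.09 hours.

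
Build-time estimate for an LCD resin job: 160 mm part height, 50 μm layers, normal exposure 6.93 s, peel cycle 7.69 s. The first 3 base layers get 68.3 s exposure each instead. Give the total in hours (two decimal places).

Layer count = ceil(160 / 0.05) = 3200.
Base layers: 3 × (68.3 + 7.69) → 227.97 s.
Normal layers = 3197 × (6.93 + 7.69) = 46740.14 s.
Sum: 227.97 + 46740.14 = 46968.11 s → 13.05 hours.

13.05 hours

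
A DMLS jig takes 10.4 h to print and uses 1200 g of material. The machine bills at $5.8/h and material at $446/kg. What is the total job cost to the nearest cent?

$595.52

Time charge = 5.8 × 10.4 = $60.32.
Material charge = 446 × 1200/1000, so $535.20.
Job cost: 60.32 + 535.20 = $595.52.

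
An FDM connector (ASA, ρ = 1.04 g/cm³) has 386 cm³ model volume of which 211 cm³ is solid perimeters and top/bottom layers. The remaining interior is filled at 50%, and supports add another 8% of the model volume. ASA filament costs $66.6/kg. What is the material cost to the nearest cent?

Infill region = 386 − 211, so 175 cm³.
Deposited infill = 0.50 × 175, so 87.5 cm³.
Support = 0.08 × 386 = 30.88 cm³.
Total extruded = 211 + 87.5 + 30.88 = 329.38 cm³.
Mass = 329.38 × 1.04, so 342.5552 g.
Cost = 342.5552 g / 1000 × $66.6/kg = $22.81.

$22.81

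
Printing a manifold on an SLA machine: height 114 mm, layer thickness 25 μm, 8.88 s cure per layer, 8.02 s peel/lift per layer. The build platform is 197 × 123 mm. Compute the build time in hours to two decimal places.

Layers = ⌈114/0.025⌉ = 4560.
Each layer takes = 8.88 + 8.02, so 16.9 s.
Total = 4560 × 16.9 = 77064 s = 21.41 hours.

21.41 hours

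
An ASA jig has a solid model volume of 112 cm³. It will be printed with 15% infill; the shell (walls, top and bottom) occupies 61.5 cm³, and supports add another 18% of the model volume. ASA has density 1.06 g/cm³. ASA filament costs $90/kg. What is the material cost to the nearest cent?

Infill region = 112 − 61.5, so 50.5 cm³.
Infill deposited = 0.15 × 50.5 = 7.575 cm³.
Support = 0.18 × 112, so 20.16 cm³.
Total printed volume = 61.5 + 7.575 + 20.16, so 89.235 cm³.
Mass = 89.235 × 1.06, so 94.5891 g.
At $90/kg: 94.5891/1000 × 90 = $8.51.

$8.51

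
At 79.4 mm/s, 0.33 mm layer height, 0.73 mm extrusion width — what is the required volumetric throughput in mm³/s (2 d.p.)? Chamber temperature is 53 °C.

Extrusion cross-section: 0.33 × 0.73 → 0.2409 mm².
Q = v·A = 79.4 × 0.2409 = 19.13 mm³/s.

19.13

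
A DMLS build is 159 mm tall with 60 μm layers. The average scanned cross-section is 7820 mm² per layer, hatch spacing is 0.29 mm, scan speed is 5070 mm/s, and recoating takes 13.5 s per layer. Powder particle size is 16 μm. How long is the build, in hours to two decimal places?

13.85 hours

Layer count = ceil(159 / 0.06) = 2650.
Hatch length per layer = 7820 / 0.29, so 26965.5 mm.
Per-layer scan time = 26965.5 / 5070 = 5.3186 s.
Layer cycle = 5.3186 + 13.5, so 18.8186 s.
Total: 2650 × 18.8186 s = 49869.29 s → 13.85 hours.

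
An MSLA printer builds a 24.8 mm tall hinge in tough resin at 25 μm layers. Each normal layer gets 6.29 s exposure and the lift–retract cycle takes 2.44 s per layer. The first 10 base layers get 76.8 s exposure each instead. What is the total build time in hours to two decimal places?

Layer count = ceil(24.8 / 0.025) = 992.
Bottom layers: 10 × (76.8 + 2.44) → 792.4 s.
Normal layers = 982 × (6.29 + 2.44), so 8572.86 s.
Total = 792.4 + 8572.86 = 9365.26 s = 2.60 hours.

2.60 hours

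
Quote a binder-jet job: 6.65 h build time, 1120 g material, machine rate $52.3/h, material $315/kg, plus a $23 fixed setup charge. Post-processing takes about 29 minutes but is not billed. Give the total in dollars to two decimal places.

Machine cost: 52.3 × 6.65 → $347.795.
Feedstock cost = 315 × 1120/1000, so $352.80.
Total = 347.795 + 352.80 + 23 = 723.595 ≈ $723.60.

$723.60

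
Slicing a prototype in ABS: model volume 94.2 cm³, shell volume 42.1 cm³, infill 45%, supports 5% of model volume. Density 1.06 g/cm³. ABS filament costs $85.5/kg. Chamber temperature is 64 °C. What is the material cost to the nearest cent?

Volume inside the shell: 94.2 − 42.1 → 52.1 cm³.
Infill deposited = 0.45 × 52.1 = 23.445 cm³.
Support: 0.05 × 94.2 → 4.71 cm³.
Total printed volume: 42.1 + 23.445 + 4.71 → 70.255 cm³.
Mass: 70.255 × 1.06 → 74.4703 g.
Cost = 74.4703 g / 1000 × $85.5/kg = $6.37.

$6.37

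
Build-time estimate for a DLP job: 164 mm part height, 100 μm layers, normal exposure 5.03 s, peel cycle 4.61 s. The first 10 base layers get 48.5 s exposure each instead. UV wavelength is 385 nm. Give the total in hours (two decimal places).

Number of layers: 164 / 0.1 → 1640 (rounded up).
Bottom layers: 10 × (48.5 + 4.61) → 531.1 s.
Regular layers = 1630 × (5.03 + 4.61) = 15713.2 s.
Sum: 531.1 + 15713.2 = 16244.3 s → 4.51 hours.

4.51 hours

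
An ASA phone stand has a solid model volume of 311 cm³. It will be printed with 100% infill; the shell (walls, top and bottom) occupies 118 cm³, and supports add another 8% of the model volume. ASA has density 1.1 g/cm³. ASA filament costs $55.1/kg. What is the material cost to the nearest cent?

$20.36

Infill region = 311 − 118, so 193 cm³.
Deposited infill: 1.00 × 193 → 193 cm³.
Support = 0.08 × 311, so 24.88 cm³.
Deposited volume = 118 + 193 + 24.88, so 335.88 cm³.
Mass = 335.88 × 1.1 = 369.468 g.
Cost = 369.468 g / 1000 × $55.1/kg = $20.36.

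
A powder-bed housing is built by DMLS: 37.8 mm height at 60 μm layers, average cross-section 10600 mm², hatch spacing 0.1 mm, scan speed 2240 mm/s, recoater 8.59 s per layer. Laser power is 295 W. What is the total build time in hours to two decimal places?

Layer count = ceil(37.8 / 0.06) = 630.
Scan path per layer = 10600 / 0.1 = 106000 mm.
Scan time per layer = 106000 / 2240, so 47.3214 s.
Layer cycle: 47.3214 + 8.59 → 55.9114 s.
Total: 630 × 55.9114 s = 35224.182 s → 9.78 hours.

9.78 hours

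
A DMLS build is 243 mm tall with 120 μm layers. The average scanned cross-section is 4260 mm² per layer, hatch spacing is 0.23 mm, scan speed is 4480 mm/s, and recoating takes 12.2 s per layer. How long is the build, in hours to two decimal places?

Number of layers: 243 / 0.12 → 2025 (rounded up).
Hatch length per layer = 4260 / 0.23 = 18521.7 mm.
Laser time per layer = 18521.7 / 4480 = 4.1343 s.
Time per layer = 4.1343 + 12.2, so 16.3343 s.
Build time = 2025 × 16.3343 = 33076.9575 s = 9.19 hours.

9.19 hours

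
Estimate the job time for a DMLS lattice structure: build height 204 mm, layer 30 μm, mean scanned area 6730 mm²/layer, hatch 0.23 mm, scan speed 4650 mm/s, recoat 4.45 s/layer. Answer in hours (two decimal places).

20.29 hours

Number of layers: 204 / 0.03 → 6800 (rounded up).
Per-layer scan distance = 6730 / 0.23, so 29260.9 mm.
Per-layer scan time = 29260.9 / 4650, so 6.2927 s.
Per-layer time: 6.2927 + 4.45 → 10.7427 s.
Build time = 6800 × 10.7427 = 73050.36 s = 20.29 hours.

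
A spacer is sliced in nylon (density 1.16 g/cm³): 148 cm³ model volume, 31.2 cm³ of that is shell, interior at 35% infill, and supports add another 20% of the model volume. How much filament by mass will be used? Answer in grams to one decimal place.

117.9 g

Volume inside the shell = 148 − 31.2, so 116.8 cm³.
Infill deposited: 0.35 × 116.8 → 40.88 cm³.
Support: 0.20 × 148 → 29.6 cm³.
Total extruded = 31.2 + 40.88 + 29.6, so 101.68 cm³.
Mass = 101.68 × 1.16, so 117.9488 g.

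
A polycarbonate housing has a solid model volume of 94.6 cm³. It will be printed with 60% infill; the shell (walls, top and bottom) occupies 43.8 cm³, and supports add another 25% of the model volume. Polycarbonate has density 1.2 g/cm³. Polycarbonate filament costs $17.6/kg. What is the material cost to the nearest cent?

Interior volume = 94.6 − 43.8, so 50.8 cm³.
Infill volume: 0.60 × 50.8 → 30.48 cm³.
Support = 0.25 × 94.6 = 23.65 cm³.
Total printed volume: 43.8 + 30.48 + 23.65 → 97.93 cm³.
Mass: 97.93 × 1.2 → 117.516 g.
Cost = 117.516 g / 1000 × $17.6/kg = $2.07.

$2.07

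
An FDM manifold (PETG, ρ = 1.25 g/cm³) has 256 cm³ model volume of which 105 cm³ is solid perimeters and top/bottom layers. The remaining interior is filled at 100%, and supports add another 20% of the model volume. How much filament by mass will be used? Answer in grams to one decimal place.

Volume inside the shell = 256 − 105, so 151 cm³.
Deposited infill: 1.00 × 151 → 151 cm³.
Support: 0.20 × 256 → 51.2 cm³.
Total printed volume = 105 + 151 + 51.2, so 307.2 cm³.
Mass: 307.2 × 1.25 → 384 g.

384.0 g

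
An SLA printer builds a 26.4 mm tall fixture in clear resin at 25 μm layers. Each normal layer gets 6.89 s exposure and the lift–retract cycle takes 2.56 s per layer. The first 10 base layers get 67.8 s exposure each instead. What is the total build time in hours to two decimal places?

Layers = ⌈26.4/0.025⌉ = 1056.
Base layers: 10 × (67.8 + 2.56) → 703.6 s.
Regular layers = 1046 × (6.89 + 2.56), so 9884.7 s.
Total = 703.6 + 9884.7 = 10588.3 s = 2.94 hours.

2.94 hours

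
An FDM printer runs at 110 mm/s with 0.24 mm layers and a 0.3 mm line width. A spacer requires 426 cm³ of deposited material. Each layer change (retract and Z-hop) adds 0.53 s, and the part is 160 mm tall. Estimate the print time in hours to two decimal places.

Bead cross-section = 0.24 × 0.3 = 0.072 mm².
Total extruded path = 426000/0.072 = 5916666.7 mm.
Time extruding = 5916666.7 / 110, so 53787.9 s.
Number of layers: 160 / 0.24 → 667 (rounded up).
Layer-change overhead = 667 × 0.53 = 353.51 s.
Altogether 53787.9 + 353.51 = 54141.41 s, i.e. 15.04 hours.

15.04 hours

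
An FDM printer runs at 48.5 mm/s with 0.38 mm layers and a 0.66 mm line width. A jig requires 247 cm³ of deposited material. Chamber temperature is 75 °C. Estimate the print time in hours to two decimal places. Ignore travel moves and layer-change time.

Bead cross-section = 0.38 × 0.66 = 0.2508 mm².
Path length: 247000 mm³ / 0.2508 mm² → 984848.5 mm.
Print-move time = 984848.5 / 48.5, so 20306.2 s.
That's 20306.2 s → 5.64 hours.

5.64 hours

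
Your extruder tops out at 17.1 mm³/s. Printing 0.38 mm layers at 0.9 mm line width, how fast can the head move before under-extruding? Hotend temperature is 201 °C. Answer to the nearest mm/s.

Bead cross-section = 0.38 × 0.9, so 0.342 mm².
v_max = Q/A = 17.1/0.342 = 50.00 mm/s → 50 mm/s.

50 mm/s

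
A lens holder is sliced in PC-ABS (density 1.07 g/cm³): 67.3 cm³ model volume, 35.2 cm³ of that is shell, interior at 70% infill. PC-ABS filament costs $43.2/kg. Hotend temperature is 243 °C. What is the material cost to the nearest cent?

Volume inside the shell: 67.3 − 35.2 → 32.1 cm³.
Infill volume = 0.70 × 32.1, so 22.47 cm³.
Deposited volume = 35.2 + 22.47 = 57.67 cm³.
Mass = 57.67 × 1.07 = 61.7069 g.
At $43.2/kg: 61.7069/1000 × 43.2 = $2.67.

$2.67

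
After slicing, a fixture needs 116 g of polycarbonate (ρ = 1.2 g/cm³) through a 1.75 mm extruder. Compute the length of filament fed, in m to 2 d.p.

40.19 m

Extruded volume: 116/1.2 = 96.6667 cm³ (96666.7 mm³).
Cross-section of 1.75 mm filament: π·(1.75/2)² = 2.4053 mm².
L = V/A = 96666.7/2.4053 = 40189.04 mm → 40.19 m.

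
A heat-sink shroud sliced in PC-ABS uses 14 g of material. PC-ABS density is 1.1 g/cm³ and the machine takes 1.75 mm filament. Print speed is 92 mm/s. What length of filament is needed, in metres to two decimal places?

5.29 m

Volume = 14 g / 1.1 g·cm⁻³ = 12.7273 cm³ = 12727.3 mm³.
Cross-section of 1.75 mm filament: π·(1.75/2)² = 2.4053 mm².
Length = 12727.3 / 2.4053 = 5291.36 mm = 5.29 m.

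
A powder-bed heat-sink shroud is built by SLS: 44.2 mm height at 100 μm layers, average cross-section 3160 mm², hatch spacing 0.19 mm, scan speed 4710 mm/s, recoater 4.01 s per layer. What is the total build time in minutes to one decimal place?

Layers = ⌈44.2/0.1⌉ = 442.
Hatch length per layer = 3160 / 0.19, so 16631.6 mm.
Scan time per layer: 16631.6 / 4710 → 3.5311 s.
Time per layer = 3.5311 + 4.01, so 7.5411 s.
Total: 442 × 7.5411 s = 3333.1662 s → 55.6 minutes.

55.6 minutes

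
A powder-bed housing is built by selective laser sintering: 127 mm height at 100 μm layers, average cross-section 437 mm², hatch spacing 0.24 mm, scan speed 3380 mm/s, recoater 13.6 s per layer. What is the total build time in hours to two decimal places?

4.99 hours

Layers = ⌈127/0.1⌉ = 1270.
Scan path per layer = 437 / 0.24, so 1820.8 mm.
Per-layer scan time = 1820.8 / 3380, so 0.5387 s.
Time per layer = 0.5387 + 13.6 = 14.1387 s.
Total: 1270 × 14.1387 s = 17956.149 s → 4.99 hours.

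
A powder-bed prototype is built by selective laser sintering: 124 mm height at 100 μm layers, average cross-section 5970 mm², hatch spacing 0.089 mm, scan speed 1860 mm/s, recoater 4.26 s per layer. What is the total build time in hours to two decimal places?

13.89 hours

Number of layers: 124 / 0.1 → 1240 (rounded up).
Per-layer scan distance = 5970 / 0.089, so 67078.7 mm.
Laser time per layer = 67078.7 / 1860, so 36.0638 s.
Per-layer time = 36.0638 + 4.26 = 40.3238 s.
1240 layers × 40.3238 s/layer = 50001.512 s, i.e. 13.89 hours.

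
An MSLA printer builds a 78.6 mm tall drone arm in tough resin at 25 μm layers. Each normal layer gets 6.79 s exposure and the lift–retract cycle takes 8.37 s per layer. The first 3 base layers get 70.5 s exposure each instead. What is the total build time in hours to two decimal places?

Number of layers: 78.6 / 0.025 → 3144 (rounded up).
Base layers = 3 × (70.5 + 8.37) = 236.61 s.
Normal layers: 3141 × (6.79 + 8.37) → 47617.56 s.
Sum: 236.61 + 47617.56 = 47854.17 s → 13.29 hours.

13.29 hours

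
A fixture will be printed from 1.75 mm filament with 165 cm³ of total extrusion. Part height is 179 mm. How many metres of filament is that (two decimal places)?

68.60 m

A = π r² = π × 0.875² = 2.4053 mm².
L = 165000 mm³ / 2.4053 mm² = 68598.51 mm, i.e. 68.60 m.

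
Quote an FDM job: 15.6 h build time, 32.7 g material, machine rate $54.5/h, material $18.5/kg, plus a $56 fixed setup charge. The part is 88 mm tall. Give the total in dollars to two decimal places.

$906.80

Time charge: 54.5 × 15.6 → $850.20.
Material cost: 18.5 × 32.7/1000 → $0.60495.
Adding setup: 850.20 + 0.60495 + 56 → 906.80495 ≈ $906.80.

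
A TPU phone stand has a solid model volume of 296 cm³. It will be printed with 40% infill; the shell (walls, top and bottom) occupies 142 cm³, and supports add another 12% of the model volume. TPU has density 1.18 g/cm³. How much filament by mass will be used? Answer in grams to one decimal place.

282.2 g

Volume inside the shell: 296 − 142 → 154 cm³.
Deposited infill = 0.40 × 154, so 61.6 cm³.
Support = 0.12 × 296, so 35.52 cm³.
Total extruded = 142 + 61.6 + 35.52 = 239.12 cm³.
Mass: 239.12 × 1.18 → 282.1616 g.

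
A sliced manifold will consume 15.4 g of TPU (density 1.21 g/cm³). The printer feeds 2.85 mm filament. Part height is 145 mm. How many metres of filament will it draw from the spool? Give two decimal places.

2.00 m

Extruded volume: 15.4/1.21 = 12.7273 cm³ (12727.3 mm³).
Filament cross-section = π × (2.85/2)² = 6.3794 mm².
L = V/A = 12727.3/6.3794 = 1995.06 mm → 2.00 m.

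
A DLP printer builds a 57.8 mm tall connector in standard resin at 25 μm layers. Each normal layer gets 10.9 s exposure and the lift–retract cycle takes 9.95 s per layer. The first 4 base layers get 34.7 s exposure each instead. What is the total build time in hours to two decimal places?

13.42 hours

Layer count = ceil(57.8 / 0.025) = 2312.
Burn-in layers: 4 × (34.7 + 9.95) → 178.6 s.
Normal layers = 2308 × (10.9 + 9.95), so 48121.8 s.
Total = 178.6 + 48121.8 = 48300.4 s = 13.42 hours.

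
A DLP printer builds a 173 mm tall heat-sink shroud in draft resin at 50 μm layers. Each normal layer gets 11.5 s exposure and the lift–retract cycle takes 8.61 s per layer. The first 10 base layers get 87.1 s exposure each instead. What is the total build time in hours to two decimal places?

Layer count = ceil(173 / 0.05) = 3460.
Bottom layers = 10 × (87.1 + 8.61), so 957.1 s.
Remaining layers = 3450 × (11.5 + 8.61), so 69379.5 s.
Total = 957.1 + 69379.5 = 70336.6 s = 19.54 hours.

19.54 hours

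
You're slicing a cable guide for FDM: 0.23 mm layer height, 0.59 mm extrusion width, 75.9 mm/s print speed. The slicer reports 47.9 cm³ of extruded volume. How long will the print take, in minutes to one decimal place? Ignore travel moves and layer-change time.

Extrusion cross-section = 0.23 × 0.59, so 0.1357 mm².
Toolpath length = 47.9 cm³ / 0.1357 mm² = 47900 / 0.1357 = 352984.5 mm.
Time extruding = 352984.5 / 75.9 = 4650.7 s.
Converting: 4650.7 s = 77.5 minutes.

77.5 minutes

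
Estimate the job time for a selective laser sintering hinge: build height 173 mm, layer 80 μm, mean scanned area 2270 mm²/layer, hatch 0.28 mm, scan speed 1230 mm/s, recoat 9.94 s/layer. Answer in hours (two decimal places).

9.93 hours

Number of layers: 173 / 0.08 → 2163 (rounded up).
Per-layer scan distance = 2270 / 0.28, so 8107.1 mm.
Per-layer scan time = 8107.1 / 1230 = 6.5911 s.
Layer cycle = 6.5911 + 9.94, so 16.5311 s.
2163 layers × 16.5311 s/layer = 35756.7693 s, i.e. 9.93 hours.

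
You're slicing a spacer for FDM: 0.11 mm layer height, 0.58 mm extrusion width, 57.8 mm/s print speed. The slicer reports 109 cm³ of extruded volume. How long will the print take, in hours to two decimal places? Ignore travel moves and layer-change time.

Extrusion cross-section = 0.11 × 0.58, so 0.0638 mm².
Path length: 109000 mm³ / 0.0638 mm² → 1708463.9 mm.
Extrusion time = 1708463.9 / 57.8 = 29558.2 s.
29558.2 s = 8.21 hours.

8.21 hours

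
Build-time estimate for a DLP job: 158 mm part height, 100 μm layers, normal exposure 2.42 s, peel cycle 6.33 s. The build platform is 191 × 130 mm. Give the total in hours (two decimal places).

Layer count = ceil(158 / 0.1) = 1580.
Per-layer time = 2.42 + 6.33 = 8.75 s.
Total = 1580 × 8.75 = 13825 s = 3.84 hours.

3.84 hours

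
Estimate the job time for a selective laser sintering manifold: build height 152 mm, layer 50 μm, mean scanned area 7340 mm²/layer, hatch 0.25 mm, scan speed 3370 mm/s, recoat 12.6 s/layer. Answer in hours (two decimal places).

18.00 hours

Layer count = ceil(152 / 0.05) = 3040.
Per-layer scan distance: 7340 / 0.25 → 29360 mm.
Laser time per layer = 29360 / 3370 = 8.7122 s.
Time per layer = 8.7122 + 12.6 = 21.3122 s.
3040 layers × 21.3122 s/layer = 64789.088 s, i.e. 18.00 hours.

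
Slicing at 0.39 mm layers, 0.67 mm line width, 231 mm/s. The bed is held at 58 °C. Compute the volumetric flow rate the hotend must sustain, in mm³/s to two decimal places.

60.36

Extrusion cross-section = 0.39 × 0.67, so 0.2613 mm².
Volumetric flow = 231 × 0.2613 = 60.36 mm³/s.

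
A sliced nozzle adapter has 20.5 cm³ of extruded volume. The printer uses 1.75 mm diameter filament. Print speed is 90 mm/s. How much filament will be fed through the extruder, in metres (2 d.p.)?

Filament cross-section = π × (1.75/2)² = 2.4053 mm².
L = 20500 mm³ / 2.4053 mm² = 8522.85 mm, i.e. 8.52 m.

8.52 m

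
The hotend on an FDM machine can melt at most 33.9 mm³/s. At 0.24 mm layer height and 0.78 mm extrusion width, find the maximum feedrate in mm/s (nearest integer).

181 mm/s

A: 0.24 × 0.78 → 0.1872 mm².
v_max = Q/A = 33.9/0.1872 = 181.09 mm/s → 181 mm/s.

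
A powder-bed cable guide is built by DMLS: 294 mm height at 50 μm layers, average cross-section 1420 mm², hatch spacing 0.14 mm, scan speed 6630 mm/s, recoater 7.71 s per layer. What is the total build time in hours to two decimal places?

15.09 hours

Layers = ⌈294/0.05⌉ = 5880.
Per-layer scan distance: 1420 / 0.14 → 10142.9 mm.
Laser time per layer = 10142.9 / 6630 = 1.5298 s.
Per-layer time = 1.5298 + 7.71, so 9.2398 s.
5880 layers × 9.2398 s/layer = 54330.024 s, i.e. 15.09 hours.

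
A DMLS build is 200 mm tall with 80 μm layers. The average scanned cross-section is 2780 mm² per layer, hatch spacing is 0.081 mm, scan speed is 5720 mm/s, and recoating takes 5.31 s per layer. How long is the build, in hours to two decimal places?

Layer count = ceil(200 / 0.08) = 2500.
Hatch length per layer = 2780 / 0.081 = 34321 mm.
Per-layer scan time: 34321 / 5720 → 6.0002 s.
Layer cycle: 6.0002 + 5.31 → 11.3102 s.
2500 layers × 11.3102 s/layer = 28275.5 s, i.e. 7.85 hours.

7.85 hours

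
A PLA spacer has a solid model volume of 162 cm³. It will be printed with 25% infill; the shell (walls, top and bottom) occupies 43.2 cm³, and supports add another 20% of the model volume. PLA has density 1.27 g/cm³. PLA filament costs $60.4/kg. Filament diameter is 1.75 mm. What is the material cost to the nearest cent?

$8.08

Volume inside the shell = 162 − 43.2 = 118.8 cm³.
Infill deposited = 0.25 × 118.8, so 29.7 cm³.
Support = 0.20 × 162, so 32.4 cm³.
Total extruded: 43.2 + 29.7 + 32.4 → 105.3 cm³.
Mass = 105.3 × 1.27, so 133.731 g.
At $60.4/kg: 133.731/1000 × 60.4 = $8.08.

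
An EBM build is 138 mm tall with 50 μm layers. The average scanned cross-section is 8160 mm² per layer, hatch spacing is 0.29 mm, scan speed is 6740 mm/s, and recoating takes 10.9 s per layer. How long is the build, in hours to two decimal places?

11.56 hours

Layers = ⌈138/0.05⌉ = 2760.
Scan path per layer: 8160 / 0.29 → 28137.9 mm.
Per-layer scan time: 28137.9 / 6740 → 4.1748 s.
Time per layer = 4.1748 + 10.9 = 15.0748 s.
Build time = 2760 × 15.0748 = 41606.448 s = 11.56 hours.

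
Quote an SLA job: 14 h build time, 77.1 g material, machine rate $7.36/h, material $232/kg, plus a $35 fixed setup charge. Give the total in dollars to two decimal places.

Machine-time cost = 7.36 × 14 = $103.04.
Material charge = 232 × 77.1/1000, so $17.8872.
Adding setup: 103.04 + 17.8872 + 35 → 155.9272 ≈ $155.93.

$155.93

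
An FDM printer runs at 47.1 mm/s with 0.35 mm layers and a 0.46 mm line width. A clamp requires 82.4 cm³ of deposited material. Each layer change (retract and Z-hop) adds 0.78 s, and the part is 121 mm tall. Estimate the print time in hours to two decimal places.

3.09 hours

Line area = 0.35 × 0.46 = 0.161 mm².
Path length: 82400 mm³ / 0.161 mm² → 511801.2 mm.
Extrusion time = 511801.2 / 47.1 = 10866.3 s.
Number of layers: 121 / 0.35 → 346 (rounded up).
Non-print overhead = 346 × 0.78, so 269.88 s.
Altogether 10866.3 + 269.88 = 11136.18 s, i.e. 3.09 hours.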